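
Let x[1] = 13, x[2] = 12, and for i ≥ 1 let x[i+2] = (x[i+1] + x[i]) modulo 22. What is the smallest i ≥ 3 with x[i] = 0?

26

Computing terms: x[1] = 13, x[2] = 12, x[3] = 3, x[4] = 15, x[5] = 18, x[6] = 11, x[7] = 7, x[8] = 18, x[9] = 3, x[10] = 21, x[11] = 2, x[12] = 1, x[13] = 3, x[14] = 4, x[15] = 7, x[16] = 11, x[17] = 18, x[18] = 7, x[19] = 3, x[20] = 10, x[21] = 13, x[22] = 1, x[23] = 14, x[24] = 15, x[25] = 7, x[26] = 0, x[27] = 7, x[28] = 7, x[29] = 14, x[30] = 21, x[31] = 13, x[32] = 12.
Since (x[31], x[32]) = (x[1], x[2]) = (13, 12) (two consecutive terms determine the rest), the sequence is periodic with period 30.
The value 0 first appears (with i ≥ 3) at x[26].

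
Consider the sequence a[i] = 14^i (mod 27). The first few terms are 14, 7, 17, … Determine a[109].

We have a[1] = 14; a[2] = 7; a[3] = 17; a[4] = 22; a[5] = 11; a[6] = 19; a[7] = 23; a[8] = 25; a[9] = 26; a[10] = 13; a[11] = 20; a[12] = 10; a[13] = 5; a[14] = 16; a[15] = 8; a[16] = 4; a[17] = 2; a[18] = 1; a[19] = 14.
Since a[19] = a[1] = 14, the sequence is periodic with period 18.
(109 - 1) mod 18 = 0, so a[109] = a[1] = 14.

14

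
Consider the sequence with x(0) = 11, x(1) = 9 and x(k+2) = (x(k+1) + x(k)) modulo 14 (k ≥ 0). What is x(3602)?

6

We have x(0) = 11, x(1) = 9, x(2) = 6, x(3) = 1, x(4) = 7, x(5) = 8, x(6) = 1, x(7) = 9, x(8) = 10, x(9) = 5, x(10) = 1, x(11) = 6, x(12) = 7, x(13) = 13, x(14) = 6, x(15) = 5, x(16) = 11, x(17) = 2, x(18) = 13, x(19) = 1, x(20) = 0, x(21) = 1, x(22) = 1, x(23) = 2, x(24) = 3, x(25) = 5, x(26) = 8, x(27) = 13, x(28) = 7, x(29) = 6, x(30) = 13, x(31) = 5, x(32) = 4, x(33) = 9, x(34) = 13, x(35) = 8, x(36) = 7, x(37) = 1, x(38) = 8, x(39) = 9, x(40) = 3, x(41) = 12, x(42) = 1, x(43) = 13, x(44) = 0, x(45) = 13, x(46) = 13, x(47) = 12, x(48) = 11, x(49) = 9.
The sequence repeats with period 48.
So x(3602) = x(0 + ((3602-0) mod 48)) = x(2) = 6.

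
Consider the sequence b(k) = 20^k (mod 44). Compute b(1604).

Computing terms: b(0) = 1, b(1) = 20, b(2) = 4, b(3) = 36, b(4) = 16, b(5) = 12, b(6) = 20.
Since b(6) = b(1) = 20, the sequence is eventually periodic: after a pre-period of length 1 it cycles with period 5.
For k ≥ 1, b(k) depends only on (k - 1) mod 5. (1604 - 1) mod 5 = 3, so b(1604) = b(4) = 16.

16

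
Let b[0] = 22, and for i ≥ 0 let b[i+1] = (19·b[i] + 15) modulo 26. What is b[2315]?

Listing terms: b[0] = 22; b[1] = 17; b[2] = 0; b[3] = 15; b[4] = 14; b[5] = 21; b[6] = 24; b[7] = 3; b[8] = 20; b[9] = 5; b[10] = 6; b[11] = 25; b[12] = 22.
The sequence repeats with period 12.
(2315 - 0) mod 12 = 11, so b[2315] = b[11] = 25.

25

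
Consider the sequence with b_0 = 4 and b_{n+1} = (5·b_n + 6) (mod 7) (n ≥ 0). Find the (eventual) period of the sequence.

6

b_0 = 4, b_1 = 5, b_2 = 3, b_3 = 0, b_4 = 6, b_5 = 1, b_6 = 4.
Since b_6 = b_0 = 4, the sequence is periodic with period 6.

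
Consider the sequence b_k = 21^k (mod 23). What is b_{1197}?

17

Listing terms: b_0 = 1,  b_1 = 21,  b_2 = 4,  b_3 = 15,  b_4 = 16,  b_5 = 14,  b_6 = 18,  b_7 = 10,  b_8 = 3,  b_9 = 17,  b_{10} = 12,  b_{11} = 22,  b_{12} = 2,  b_{13} = 19,  b_{14} = 8,  b_{15} = 7,  b_{16} = 9,  b_{17} = 5,  b_{18} = 13,  b_{19} = 20,  b_{20} = 6,  b_{21} = 11,  b_{22} = 1.
The sequence repeats with period 22.
So b_{1197} = b_{0 + ((1197-0) mod 22)} = b_9 = 17.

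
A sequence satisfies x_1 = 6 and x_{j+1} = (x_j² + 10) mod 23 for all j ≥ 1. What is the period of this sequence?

We have x_1 = 6; x_2 = 0; x_3 = 10; x_4 = 18; x_5 = 12; x_6 = 16; x_7 = 13; x_8 = 18.
Since x_8 = x_4 = 18, the sequence is eventually periodic: after a pre-period of length 3 it cycles with period 4.

4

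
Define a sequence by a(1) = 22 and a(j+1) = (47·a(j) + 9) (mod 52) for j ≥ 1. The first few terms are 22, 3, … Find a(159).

46

Listing terms: a(1) = 22,  a(2) = 3,  a(3) = 46,  a(4) = 39,  a(5) = 22.
Since a(5) = a(1) = 22, the sequence is periodic with period 4.
So a(159) = a(1 + ((159-1) mod 4)) = a(3) = 46.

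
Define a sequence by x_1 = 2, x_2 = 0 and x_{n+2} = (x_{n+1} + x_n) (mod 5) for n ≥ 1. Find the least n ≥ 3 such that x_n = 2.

3

Computing terms: x_1 = 2, x_2 = 0, x_3 = 2, x_4 = 2, x_5 = 4, x_6 = 1, x_7 = 0, x_8 = 1, x_9 = 1, x_{10} = 2, x_{11} = 3, x_{12} = 0, x_{13} = 3, x_{14} = 3, x_{15} = 1, x_{16} = 4, x_{17} = 0, x_{18} = 4, x_{19} = 4, x_{20} = 3, x_{21} = 2, x_{22} = 0.
The sequence repeats with period 20.
The value 2 first appears (with n ≥ 3) at x_3.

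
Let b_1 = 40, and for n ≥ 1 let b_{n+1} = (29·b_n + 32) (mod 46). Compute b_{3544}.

42

Computing terms: b_1 = 40,  b_2 = 42,  b_3 = 8,  b_4 = 34,  b_5 = 6,  b_6 = 22,  b_7 = 26,  b_8 = 4,  b_9 = 10,  b_{10} = 0,  b_{11} = 32,  b_{12} = 40.
The sequence repeats with period 11.
(3544 - 1) mod 11 = 1, so b_{3544} = b_2 = 42.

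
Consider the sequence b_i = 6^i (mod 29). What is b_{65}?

22

We have b_1 = 6; b_2 = 7; b_3 = 13; b_4 = 20; b_5 = 4; b_6 = 24; b_7 = 28; b_8 = 23; b_9 = 22; b_{10} = 16; b_{11} = 9; b_{12} = 25; b_{13} = 5; b_{14} = 1; b_{15} = 6.
The sequence repeats with period 14.
(65 - 1) mod 14 = 8, so b_{65} = b_9 = 22.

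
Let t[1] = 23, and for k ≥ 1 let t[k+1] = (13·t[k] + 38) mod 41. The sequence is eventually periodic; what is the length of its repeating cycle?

We have t[1] = 23, t[2] = 9, t[3] = 32, t[4] = 3, t[5] = 36, t[6] = 14, t[7] = 15, t[8] = 28, t[9] = 33, t[10] = 16, t[11] = 0, t[12] = 38, t[13] = 40, t[14] = 25, t[15] = 35, t[16] = 1, t[17] = 10, t[18] = 4, t[19] = 8, t[20] = 19, t[21] = 39, t[22] = 12, t[23] = 30, t[24] = 18, t[25] = 26, t[26] = 7, t[27] = 6, t[28] = 34, t[29] = 29, t[30] = 5, t[31] = 21, t[32] = 24, t[33] = 22, t[34] = 37, t[35] = 27, t[36] = 20, t[37] = 11, t[38] = 17, t[39] = 13, t[40] = 2, t[41] = 23.
Since t[41] = t[1] = 23, the sequence is periodic with period 40.

40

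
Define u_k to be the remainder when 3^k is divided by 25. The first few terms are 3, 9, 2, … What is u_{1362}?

9

Listing terms: u_1 = 3; u_2 = 9; u_3 = 2; u_4 = 6; u_5 = 18; u_6 = 4; u_7 = 12; u_8 = 11; u_9 = 8; u_{10} = 24; u_{11} = 22; u_{12} = 16; u_{13} = 23; u_{14} = 19; u_{15} = 7; u_{16} = 21; u_{17} = 13; u_{18} = 14; u_{19} = 17; u_{20} = 1; u_{21} = 3.
Since u_{21} = u_1 = 3, the sequence is periodic with period 20.
So u_{1362} = u_{1 + ((1362-1) mod 20)} = u_2 = 9.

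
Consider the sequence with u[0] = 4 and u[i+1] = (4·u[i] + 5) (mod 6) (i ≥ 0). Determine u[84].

Listing terms: u[0] = 4, u[1] = 3, u[2] = 5, u[3] = 1, u[4] = 3.
Since u[4] = u[1] = 3, the sequence is eventually periodic: after a pre-period of length 1 it cycles with period 3.
For i ≥ 1, u[i] depends only on (i - 1) mod 3. (84 - 1) mod 3 = 2, so u[84] = u[3] = 1.

1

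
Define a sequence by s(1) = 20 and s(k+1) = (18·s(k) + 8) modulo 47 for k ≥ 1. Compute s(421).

Listing terms: s(1) = 20, s(2) = 39, s(3) = 5, s(4) = 4, s(5) = 33, s(6) = 38, s(7) = 34, s(8) = 9, s(9) = 29, s(10) = 13, s(11) = 7, s(12) = 40, s(13) = 23, s(14) = 46, s(15) = 37, s(16) = 16, s(17) = 14, s(18) = 25, s(19) = 35, s(20) = 27, s(21) = 24, s(22) = 17, s(23) = 32, s(24) = 20.
Since s(24) = s(1) = 20, the sequence is periodic with period 23.
(421 - 1) mod 23 = 6, so s(421) = s(7) = 34.

34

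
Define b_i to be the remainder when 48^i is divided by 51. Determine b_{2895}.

b_0 = 1,  b_1 = 48,  b_2 = 9,  b_3 = 24,  b_4 = 30,  b_5 = 12,  b_6 = 15,  b_7 = 6,  b_8 = 33,  b_9 = 3,  b_{10} = 42,  b_{11} = 27,  b_{12} = 21,  b_{13} = 39,  b_{14} = 36,  b_{15} = 45,  b_{16} = 18,  b_{17} = 48.
Since b_{17} = b_1 = 48, the sequence is eventually periodic: after a pre-period of length 1 it cycles with period 16.
For i ≥ 1, b_i depends only on (i - 1) mod 16. (2895 - 1) mod 16 = 14, so b_{2895} = b_{15} = 45.

45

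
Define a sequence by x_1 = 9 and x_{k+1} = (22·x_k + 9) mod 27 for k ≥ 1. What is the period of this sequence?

Computing terms: x_1 = 9,  x_2 = 18,  x_3 = 0,  x_4 = 9.
The sequence repeats with period 3.

3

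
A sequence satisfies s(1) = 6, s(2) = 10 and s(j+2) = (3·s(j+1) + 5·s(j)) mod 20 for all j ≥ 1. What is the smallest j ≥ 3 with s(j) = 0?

Listing terms: s(1) = 6,  s(2) = 10,  s(3) = 0,  s(4) = 10,  s(5) = 10,  s(6) = 0.
Since (s(5), s(6)) = (s(2), s(3)) = (10, 0) (two consecutive terms determine the rest), the sequence is eventually periodic: after a pre-period of length 1 it cycles with period 3.
The value 0 first appears (with j ≥ 3) at s(3).

3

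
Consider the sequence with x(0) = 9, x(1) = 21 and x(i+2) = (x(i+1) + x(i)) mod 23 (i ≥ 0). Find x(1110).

6

x(0) = 9, x(1) = 21, x(2) = 7, x(3) = 5, x(4) = 12, x(5) = 17, x(6) = 6, x(7) = 0, x(8) = 6, x(9) = 6, x(10) = 12, x(11) = 18, x(12) = 7, x(13) = 2, x(14) = 9, x(15) = 11, x(16) = 20, x(17) = 8, x(18) = 5, x(19) = 13, x(20) = 18, x(21) = 8, x(22) = 3, x(23) = 11, x(24) = 14, x(25) = 2, x(26) = 16, x(27) = 18, x(28) = 11, x(29) = 6, x(30) = 17, x(31) = 0, x(32) = 17, x(33) = 17, x(34) = 11, x(35) = 5, x(36) = 16, x(37) = 21, x(38) = 14, x(39) = 12, x(40) = 3, x(41) = 15, x(42) = 18, x(43) = 10, x(44) = 5, x(45) = 15, x(46) = 20, x(47) = 12, x(48) = 9, x(49) = 21.
Since (x(48), x(49)) = (x(0), x(1)) = (9, 21) (two consecutive terms determine the rest), the sequence is periodic with period 48.
So x(1110) = x(0 + ((1110-0) mod 48)) = x(6) = 6.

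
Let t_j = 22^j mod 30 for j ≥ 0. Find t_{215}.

t_0 = 1; t_1 = 22; t_2 = 4; t_3 = 28; t_4 = 16; t_5 = 22.
Since t_5 = t_1 = 22, the sequence is eventually periodic: after a pre-period of length 1 it cycles with period 4.
For j ≥ 1, t_j depends only on (j - 1) mod 4. (215 - 1) mod 4 = 2, so t_{215} = t_3 = 28.

28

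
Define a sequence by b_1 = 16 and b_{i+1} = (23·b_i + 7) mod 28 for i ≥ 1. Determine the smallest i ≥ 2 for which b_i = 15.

b_1 = 16,  b_2 = 11,  b_3 = 8,  b_4 = 23,  b_5 = 4,  b_6 = 15,  b_7 = 16.
Since b_7 = b_1 = 16, the sequence is periodic with period 6.
The value 15 first appears (with i ≥ 2) at b_6.

6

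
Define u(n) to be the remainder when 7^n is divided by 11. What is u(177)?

Listing terms: u(1) = 7, u(2) = 5, u(3) = 2, u(4) = 3, u(5) = 10, u(6) = 4, u(7) = 6, u(8) = 9, u(9) = 8, u(10) = 1, u(11) = 7.
The sequence repeats with period 10.
So u(177) = u(1 + ((177-1) mod 10)) = u(7) = 6.

6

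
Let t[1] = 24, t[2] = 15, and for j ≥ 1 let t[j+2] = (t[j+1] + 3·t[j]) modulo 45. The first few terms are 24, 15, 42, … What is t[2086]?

6

t[1] = 24, t[2] = 15, t[3] = 42, t[4] = 42, t[5] = 33, t[6] = 24, t[7] = 33, t[8] = 15, t[9] = 24, t[10] = 24, t[11] = 6, t[12] = 33, t[13] = 6, t[14] = 15, t[15] = 33, t[16] = 33, t[17] = 42, t[18] = 6, t[19] = 42, t[20] = 15, t[21] = 6, t[22] = 6, t[23] = 24, t[24] = 42, t[25] = 24, t[26] = 15.
The sequence repeats with period 24.
(2086 - 1) mod 24 = 21, so t[2086] = t[22] = 6.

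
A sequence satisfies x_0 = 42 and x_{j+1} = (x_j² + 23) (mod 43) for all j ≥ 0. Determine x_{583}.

16

We have x_0 = 42, x_1 = 24, x_2 = 40, x_3 = 32, x_4 = 15, x_5 = 33, x_6 = 37, x_7 = 16, x_8 = 21, x_9 = 34, x_{10} = 18, x_{11} = 3, x_{12} = 32.
Since x_{12} = x_3 = 32, the sequence is eventually periodic: after a pre-period of length 3 it cycles with period 9.
For j ≥ 3, x_j depends only on (j - 3) mod 9. (583 - 3) mod 9 = 4, so x_{583} = x_7 = 16.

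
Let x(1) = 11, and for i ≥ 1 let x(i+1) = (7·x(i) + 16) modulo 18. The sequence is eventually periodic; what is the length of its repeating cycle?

We have x(1) = 11,  x(2) = 3,  x(3) = 1,  x(4) = 5,  x(5) = 15,  x(6) = 13,  x(7) = 17,  x(8) = 9,  x(9) = 7,  x(10) = 11.
The sequence repeats with period 9.

9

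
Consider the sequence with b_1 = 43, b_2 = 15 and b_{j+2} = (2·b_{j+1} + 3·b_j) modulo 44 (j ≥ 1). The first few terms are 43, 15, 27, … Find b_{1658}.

3

Computing terms: b_1 = 43; b_2 = 15; b_3 = 27; b_4 = 11; b_5 = 15; b_6 = 19; b_7 = 39; b_8 = 3; b_9 = 35; b_{10} = 35; b_{11} = 43; b_{12} = 15.
Since (b_{11}, b_{12}) = (b_1, b_2) = (43, 15) (two consecutive terms determine the rest), the sequence is periodic with period 10.
(1658 - 1) mod 10 = 7, so b_{1658} = b_8 = 3.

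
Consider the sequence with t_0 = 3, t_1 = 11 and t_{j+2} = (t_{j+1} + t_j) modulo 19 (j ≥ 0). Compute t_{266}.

1

Computing terms: t_0 = 3, t_1 = 11, t_2 = 14, t_3 = 6, t_4 = 1, t_5 = 7, t_6 = 8, t_7 = 15, t_8 = 4, t_9 = 0, t_{10} = 4, t_{11} = 4, t_{12} = 8, t_{13} = 12, t_{14} = 1, t_{15} = 13, t_{16} = 14, t_{17} = 8, t_{18} = 3, t_{19} = 11.
The sequence repeats with period 18.
So t_{266} = t_{0 + ((266-0) mod 18)} = t_{14} = 1.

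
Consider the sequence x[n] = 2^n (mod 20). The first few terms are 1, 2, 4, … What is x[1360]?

Listing terms: x[0] = 1; x[1] = 2; x[2] = 4; x[3] = 8; x[4] = 16; x[5] = 12; x[6] = 4.
Since x[6] = x[2] = 4, the sequence is eventually periodic: after a pre-period of length 2 it cycles with period 4.
For n ≥ 2, x[n] depends only on (n - 2) mod 4. (1360 - 2) mod 4 = 2, so x[1360] = x[4] = 16.

16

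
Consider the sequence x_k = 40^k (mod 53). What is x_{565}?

x_0 = 1, x_1 = 40, x_2 = 10, x_3 = 29, x_4 = 47, x_5 = 25, x_6 = 46, x_7 = 38, x_8 = 36, x_9 = 9, x_{10} = 42, x_{11} = 37, x_{12} = 49, x_{13} = 52, x_{14} = 13, x_{15} = 43, x_{16} = 24, x_{17} = 6, x_{18} = 28, x_{19} = 7, x_{20} = 15, x_{21} = 17, x_{22} = 44, x_{23} = 11, x_{24} = 16, x_{25} = 4, x_{26} = 1.
Since x_{26} = x_0 = 1, the sequence is periodic with period 26.
(565 - 0) mod 26 = 19, so x_{565} = x_{19} = 7.

7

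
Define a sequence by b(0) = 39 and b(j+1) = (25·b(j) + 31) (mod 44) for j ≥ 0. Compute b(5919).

We have b(0) = 39,  b(1) = 38,  b(2) = 13,  b(3) = 4,  b(4) = 43,  b(5) = 6,  b(6) = 5,  b(7) = 24,  b(8) = 15,  b(9) = 10,  b(10) = 17,  b(11) = 16,  b(12) = 35,  b(13) = 26,  b(14) = 21,  b(15) = 28,  b(16) = 27,  b(17) = 2,  b(18) = 37,  b(19) = 32,  b(20) = 39.
Since b(20) = b(0) = 39, the sequence is periodic with period 20.
(5919 - 0) mod 20 = 19, so b(5919) = b(19) = 32.

32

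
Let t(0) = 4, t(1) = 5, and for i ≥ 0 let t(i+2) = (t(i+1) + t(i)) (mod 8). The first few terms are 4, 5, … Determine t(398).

t(0) = 4, t(1) = 5, t(2) = 1, t(3) = 6, t(4) = 7, t(5) = 5, t(6) = 4, t(7) = 1, t(8) = 5, t(9) = 6, t(10) = 3, t(11) = 1, t(12) = 4, t(13) = 5.
The sequence repeats with period 12.
So t(398) = t(0 + ((398-0) mod 12)) = t(2) = 1.

1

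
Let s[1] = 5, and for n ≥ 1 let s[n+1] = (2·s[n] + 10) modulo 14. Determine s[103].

12

s[1] = 5,  s[2] = 6,  s[3] = 8,  s[4] = 12,  s[5] = 6.
Since s[5] = s[2] = 6, the sequence is eventually periodic: after a pre-period of length 1 it cycles with period 3.
For n ≥ 2, s[n] depends only on (n - 2) mod 3. (103 - 2) mod 3 = 2, so s[103] = s[4] = 12.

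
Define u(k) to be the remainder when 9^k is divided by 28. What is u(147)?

We have u(1) = 9, u(2) = 25, u(3) = 1, u(4) = 9.
Since u(4) = u(1) = 9, the sequence is periodic with period 3.
So u(147) = u(1 + ((147-1) mod 3)) = u(3) = 1.

1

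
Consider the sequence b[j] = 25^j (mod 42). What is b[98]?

We have b[1] = 25; b[2] = 37; b[3] = 1; b[4] = 25.
The sequence repeats with period 3.
So b[98] = b[1 + ((98-1) mod 3)] = b[2] = 37.

37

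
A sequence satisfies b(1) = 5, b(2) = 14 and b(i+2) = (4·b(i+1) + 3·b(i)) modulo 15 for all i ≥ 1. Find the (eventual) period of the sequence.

24

b(1) = 5; b(2) = 14; b(3) = 11; b(4) = 11; b(5) = 2; b(6) = 11; b(7) = 5; b(8) = 8; b(9) = 2; b(10) = 2; b(11) = 14; b(12) = 2; b(13) = 5; b(14) = 11; b(15) = 14; b(16) = 14; b(17) = 8; b(18) = 14; b(19) = 5; b(20) = 2; b(21) = 8; b(22) = 8; b(23) = 11; b(24) = 8; b(25) = 5; b(26) = 14.
The sequence repeats with period 24.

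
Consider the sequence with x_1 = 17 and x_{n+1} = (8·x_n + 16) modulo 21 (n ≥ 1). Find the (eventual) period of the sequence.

x_1 = 17; x_2 = 5; x_3 = 14; x_4 = 2; x_5 = 11; x_6 = 20; x_7 = 8; x_8 = 17.
The sequence repeats with period 7.

7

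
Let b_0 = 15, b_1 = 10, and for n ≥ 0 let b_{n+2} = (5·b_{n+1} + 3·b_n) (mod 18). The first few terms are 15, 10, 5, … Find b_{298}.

Listing terms: b_0 = 15; b_1 = 10; b_2 = 5; b_3 = 1; b_4 = 2; b_5 = 13; b_6 = 17; b_7 = 16; b_8 = 5; b_9 = 1.
Since (b_8, b_9) = (b_2, b_3) = (5, 1) (two consecutive terms determine the rest), the sequence is eventually periodic: after a pre-period of length 2 it cycles with period 6.
For n ≥ 2, b_n depends only on (n - 2) mod 6. (298 - 2) mod 6 = 2, so b_{298} = b_4 = 2.

2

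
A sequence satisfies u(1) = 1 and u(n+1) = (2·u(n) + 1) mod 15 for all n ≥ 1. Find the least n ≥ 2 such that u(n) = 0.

4

u(1) = 1, u(2) = 3, u(3) = 7, u(4) = 0, u(5) = 1.
Since u(5) = u(1) = 1, the sequence is periodic with period 4.
The value 0 first appears (with n ≥ 2) at u(4).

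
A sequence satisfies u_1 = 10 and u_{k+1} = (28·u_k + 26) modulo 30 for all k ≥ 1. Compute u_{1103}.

u_1 = 10,  u_2 = 6,  u_3 = 14,  u_4 = 28,  u_5 = 0,  u_6 = 26,  u_7 = 4,  u_8 = 18,  u_9 = 20,  u_{10} = 16,  u_{11} = 24,  u_{12} = 8,  u_{13} = 10.
Since u_{13} = u_1 = 10, the sequence is periodic with period 12.
So u_{1103} = u_{1 + ((1103-1) mod 12)} = u_{11} = 24.

24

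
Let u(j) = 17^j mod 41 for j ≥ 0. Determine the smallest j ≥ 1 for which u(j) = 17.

Computing terms: u(0) = 1, u(1) = 17, u(2) = 2, u(3) = 34, u(4) = 4, u(5) = 27, u(6) = 8, u(7) = 13, u(8) = 16, u(9) = 26, u(10) = 32, u(11) = 11, u(12) = 23, u(13) = 22, u(14) = 5, u(15) = 3, u(16) = 10, u(17) = 6, u(18) = 20, u(19) = 12, u(20) = 40, u(21) = 24, u(22) = 39, u(23) = 7, u(24) = 37, u(25) = 14, u(26) = 33, u(27) = 28, u(28) = 25, u(29) = 15, u(30) = 9, u(31) = 30, u(32) = 18, u(33) = 19, u(34) = 36, u(35) = 38, u(36) = 31, u(37) = 35, u(38) = 21, u(39) = 29, u(40) = 1.
The sequence repeats with period 40.
The value 17 first appears (with j ≥ 1) at u(1).

1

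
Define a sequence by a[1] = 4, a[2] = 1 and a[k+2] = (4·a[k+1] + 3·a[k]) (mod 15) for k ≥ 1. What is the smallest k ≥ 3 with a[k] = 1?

3

Listing terms: a[1] = 4,  a[2] = 1,  a[3] = 1,  a[4] = 7,  a[5] = 1,  a[6] = 10,  a[7] = 13,  a[8] = 7,  a[9] = 7,  a[10] = 4,  a[11] = 7,  a[12] = 10,  a[13] = 1,  a[14] = 4,  a[15] = 4,  a[16] = 13,  a[17] = 4,  a[18] = 10,  a[19] = 7,  a[20] = 13,  a[21] = 13,  a[22] = 1,  a[23] = 13,  a[24] = 10,  a[25] = 4,  a[26] = 1.
The sequence repeats with period 24.
The value 1 first appears (with k ≥ 3) at a[3].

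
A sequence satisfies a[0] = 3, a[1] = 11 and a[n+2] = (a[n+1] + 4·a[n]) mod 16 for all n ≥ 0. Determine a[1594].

7

a[0] = 3,  a[1] = 11,  a[2] = 7,  a[3] = 3,  a[4] = 15,  a[5] = 11,  a[6] = 7.
Since (a[5], a[6]) = (a[1], a[2]) = (11, 7) (two consecutive terms determine the rest), the sequence is eventually periodic: after a pre-period of length 1 it cycles with period 4.
For n ≥ 1, a[n] depends only on (n - 1) mod 4. (1594 - 1) mod 4 = 1, so a[1594] = a[2] = 7.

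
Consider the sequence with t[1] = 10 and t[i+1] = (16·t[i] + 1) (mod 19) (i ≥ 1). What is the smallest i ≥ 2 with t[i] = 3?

Listing terms: t[1] = 10, t[2] = 9, t[3] = 12, t[4] = 3, t[5] = 11, t[6] = 6, t[7] = 2, t[8] = 14, t[9] = 16, t[10] = 10.
The sequence repeats with period 9.
The value 3 first appears (with i ≥ 2) at t[4].

4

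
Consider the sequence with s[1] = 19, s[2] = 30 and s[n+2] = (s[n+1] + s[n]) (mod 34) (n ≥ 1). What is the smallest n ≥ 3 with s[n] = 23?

18

We have s[1] = 19,  s[2] = 30,  s[3] = 15,  s[4] = 11,  s[5] = 26,  s[6] = 3,  s[7] = 29,  s[8] = 32,  s[9] = 27,  s[10] = 25,  s[11] = 18,  s[12] = 9,  s[13] = 27,  s[14] = 2,  s[15] = 29,  s[16] = 31,  s[17] = 26,  s[18] = 23,  s[19] = 15,  s[20] = 4,  s[21] = 19,  s[22] = 23,  s[23] = 8,  s[24] = 31,  s[25] = 5,  s[26] = 2,  s[27] = 7,  s[28] = 9,  s[29] = 16,  s[30] = 25,  s[31] = 7,  s[32] = 32,  s[33] = 5,  s[34] = 3,  s[35] = 8,  s[36] = 11,  s[37] = 19,  s[38] = 30.
Since (s[37], s[38]) = (s[1], s[2]) = (19, 30) (two consecutive terms determine the rest), the sequence is periodic with period 36.
The value 23 first appears (with n ≥ 3) at s[18].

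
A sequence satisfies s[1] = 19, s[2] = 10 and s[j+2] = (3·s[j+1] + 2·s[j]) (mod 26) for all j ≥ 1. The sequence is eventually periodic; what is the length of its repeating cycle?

We have s[1] = 19; s[2] = 10; s[3] = 16; s[4] = 16; s[5] = 2; s[6] = 12; s[7] = 14; s[8] = 14; s[9] = 18; s[10] = 4; s[11] = 22; s[12] = 22; s[13] = 6; s[14] = 10; s[15] = 16.
Since (s[14], s[15]) = (s[2], s[3]) = (10, 16) (two consecutive terms determine the rest), the sequence is eventually periodic: after a pre-period of length 1 it cycles with period 12.

12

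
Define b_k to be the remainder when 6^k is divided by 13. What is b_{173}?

2

Computing terms: b_0 = 1; b_1 = 6; b_2 = 10; b_3 = 8; b_4 = 9; b_5 = 2; b_6 = 12; b_7 = 7; b_8 = 3; b_9 = 5; b_{10} = 4; b_{11} = 11; b_{12} = 1.
Since b_{12} = b_0 = 1, the sequence is periodic with period 12.
(173 - 0) mod 12 = 5, so b_{173} = b_5 = 2.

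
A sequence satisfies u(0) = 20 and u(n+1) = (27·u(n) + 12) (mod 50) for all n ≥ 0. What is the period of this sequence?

20

Listing terms: u(0) = 20,  u(1) = 2,  u(2) = 16,  u(3) = 44,  u(4) = 0,  u(5) = 12,  u(6) = 36,  u(7) = 34,  u(8) = 30,  u(9) = 22,  u(10) = 6,  u(11) = 24,  u(12) = 10,  u(13) = 32,  u(14) = 26,  u(15) = 14,  u(16) = 40,  u(17) = 42,  u(18) = 46,  u(19) = 4,  u(20) = 20.
Since u(20) = u(0) = 20, the sequence is periodic with period 20.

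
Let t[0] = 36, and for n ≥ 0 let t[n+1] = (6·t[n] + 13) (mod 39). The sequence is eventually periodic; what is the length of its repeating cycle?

12

Listing terms: t[0] = 36; t[1] = 34; t[2] = 22; t[3] = 28; t[4] = 25; t[5] = 7; t[6] = 16; t[7] = 31; t[8] = 4; t[9] = 37; t[10] = 1; t[11] = 19; t[12] = 10; t[13] = 34.
Since t[13] = t[1] = 34, the sequence is eventually periodic: after a pre-period of length 1 it cycles with period 12.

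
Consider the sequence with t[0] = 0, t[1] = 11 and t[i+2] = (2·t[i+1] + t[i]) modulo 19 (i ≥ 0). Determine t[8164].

18

We have t[0] = 0; t[1] = 11; t[2] = 3; t[3] = 17; t[4] = 18; t[5] = 15; t[6] = 10; t[7] = 16; t[8] = 4; t[9] = 5; t[10] = 14; t[11] = 14; t[12] = 4; t[13] = 3; t[14] = 10; t[15] = 4; t[16] = 18; t[17] = 2; t[18] = 3; t[19] = 8; t[20] = 0; t[21] = 8; t[22] = 16; t[23] = 2; t[24] = 1; t[25] = 4; t[26] = 9; t[27] = 3; t[28] = 15; t[29] = 14; t[30] = 5; t[31] = 5; t[32] = 15; t[33] = 16; t[34] = 9; t[35] = 15; t[36] = 1; t[37] = 17; t[38] = 16; t[39] = 11; t[40] = 0; t[41] = 11.
Since (t[40], t[41]) = (t[0], t[1]) = (0, 11) (two consecutive terms determine the rest), the sequence is periodic with period 40.
So t[8164] = t[0 + ((8164-0) mod 40)] = t[4] = 18.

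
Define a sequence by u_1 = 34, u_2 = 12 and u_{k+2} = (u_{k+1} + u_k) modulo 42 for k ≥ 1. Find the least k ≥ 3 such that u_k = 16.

u_1 = 34,  u_2 = 12,  u_3 = 4,  u_4 = 16,  u_5 = 20,  u_6 = 36,  u_7 = 14,  u_8 = 8,  u_9 = 22,  u_{10} = 30,  u_{11} = 10,  u_{12} = 40,  u_{13} = 8,  u_{14} = 6,  u_{15} = 14,  u_{16} = 20,  u_{17} = 34,  u_{18} = 12.
Since (u_{17}, u_{18}) = (u_1, u_2) = (34, 12) (two consecutive terms determine the rest), the sequence is periodic with period 16.
The value 16 first appears (with k ≥ 3) at u_4.

4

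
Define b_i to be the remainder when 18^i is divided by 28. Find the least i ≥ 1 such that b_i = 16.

2

b_0 = 1; b_1 = 18; b_2 = 16; b_3 = 8; b_4 = 4; b_5 = 16.
Since b_5 = b_2 = 16, the sequence is eventually periodic: after a pre-period of length 2 it cycles with period 3.
The value 16 first appears (with i ≥ 1) at b_2.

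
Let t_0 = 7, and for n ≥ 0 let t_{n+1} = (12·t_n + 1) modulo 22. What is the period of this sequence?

Computing terms: t_0 = 7,  t_1 = 19,  t_2 = 9,  t_3 = 21,  t_4 = 11,  t_5 = 1,  t_6 = 13,  t_7 = 3,  t_8 = 15,  t_9 = 5,  t_{10} = 17,  t_{11} = 7.
The sequence repeats with period 11.

11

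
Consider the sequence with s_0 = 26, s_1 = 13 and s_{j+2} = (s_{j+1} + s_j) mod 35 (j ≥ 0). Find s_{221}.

Computing terms: s_0 = 26; s_1 = 13; s_2 = 4; s_3 = 17; s_4 = 21; s_5 = 3; s_6 = 24; s_7 = 27; s_8 = 16; s_9 = 8; s_{10} = 24; s_{11} = 32; s_{12} = 21; s_{13} = 18; s_{14} = 4; s_{15} = 22; s_{16} = 26; s_{17} = 13.
The sequence repeats with period 16.
So s_{221} = s_{0 + ((221-0) mod 16)} = s_{13} = 18.

18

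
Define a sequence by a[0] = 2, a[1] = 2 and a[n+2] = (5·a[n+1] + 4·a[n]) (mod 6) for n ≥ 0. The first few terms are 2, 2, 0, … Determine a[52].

4

Computing terms: a[0] = 2, a[1] = 2, a[2] = 0, a[3] = 2, a[4] = 4, a[5] = 4, a[6] = 0, a[7] = 4, a[8] = 2, a[9] = 2.
The sequence repeats with period 8.
So a[52] = a[0 + ((52-0) mod 8)] = a[4] = 4.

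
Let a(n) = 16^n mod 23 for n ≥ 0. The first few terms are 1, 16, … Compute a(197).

13

a(0) = 1, a(1) = 16, a(2) = 3, a(3) = 2, a(4) = 9, a(5) = 6, a(6) = 4, a(7) = 18, a(8) = 12, a(9) = 8, a(10) = 13, a(11) = 1.
The sequence repeats with period 11.
(197 - 0) mod 11 = 10, so a(197) = a(10) = 13.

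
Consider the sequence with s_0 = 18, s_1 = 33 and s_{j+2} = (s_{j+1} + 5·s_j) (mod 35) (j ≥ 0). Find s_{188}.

Computing terms: s_0 = 18, s_1 = 33, s_2 = 18, s_3 = 8, s_4 = 28, s_5 = 33, s_6 = 33, s_7 = 23, s_8 = 13, s_9 = 23, s_{10} = 18, s_{11} = 28, s_{12} = 13, s_{13} = 13, s_{14} = 8, s_{15} = 3, s_{16} = 8, s_{17} = 23, s_{18} = 28, s_{19} = 3, s_{20} = 3, s_{21} = 18, s_{22} = 33.
The sequence repeats with period 21.
(188 - 0) mod 21 = 20, so s_{188} = s_{20} = 3.

3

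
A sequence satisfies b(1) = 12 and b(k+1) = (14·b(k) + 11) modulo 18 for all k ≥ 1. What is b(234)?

We have b(1) = 12, b(2) = 17, b(3) = 15, b(4) = 5, b(5) = 9, b(6) = 11, b(7) = 3, b(8) = 17.
Since b(8) = b(2) = 17, the sequence is eventually periodic: after a pre-period of length 1 it cycles with period 6.
For k ≥ 2, b(k) depends only on (k - 2) mod 6. (234 - 2) mod 6 = 4, so b(234) = b(6) = 11.

11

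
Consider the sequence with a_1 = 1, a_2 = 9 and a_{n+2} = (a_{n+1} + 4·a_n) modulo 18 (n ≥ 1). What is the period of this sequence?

Computing terms: a_1 = 1, a_2 = 9, a_3 = 13, a_4 = 13, a_5 = 11, a_6 = 9, a_7 = 17, a_8 = 17, a_9 = 13, a_{10} = 9, a_{11} = 7, a_{12} = 7, a_{13} = 17, a_{14} = 9, a_{15} = 5, a_{16} = 5, a_{17} = 7, a_{18} = 9, a_{19} = 1, a_{20} = 1, a_{21} = 5, a_{22} = 9, a_{23} = 11, a_{24} = 11, a_{25} = 1, a_{26} = 9.
Since (a_{25}, a_{26}) = (a_1, a_2) = (1, 9) (two consecutive terms determine the rest), the sequence is periodic with period 24.

24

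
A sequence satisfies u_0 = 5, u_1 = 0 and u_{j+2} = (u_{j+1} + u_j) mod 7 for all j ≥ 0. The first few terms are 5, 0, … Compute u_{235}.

2

Listing terms: u_0 = 5; u_1 = 0; u_2 = 5; u_3 = 5; u_4 = 3; u_5 = 1; u_6 = 4; u_7 = 5; u_8 = 2; u_9 = 0; u_{10} = 2; u_{11} = 2; u_{12} = 4; u_{13} = 6; u_{14} = 3; u_{15} = 2; u_{16} = 5; u_{17} = 0.
Since (u_{16}, u_{17}) = (u_0, u_1) = (5, 0) (two consecutive terms determine the rest), the sequence is periodic with period 16.
(235 - 0) mod 16 = 11, so u_{235} = u_{11} = 2.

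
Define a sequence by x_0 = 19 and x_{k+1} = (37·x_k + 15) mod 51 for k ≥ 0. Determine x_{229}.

40

Computing terms: x_0 = 19, x_1 = 4, x_2 = 10, x_3 = 28, x_4 = 31, x_5 = 40, x_6 = 16, x_7 = 46, x_8 = 34, x_9 = 49, x_{10} = 43, x_{11} = 25, x_{12} = 22, x_{13} = 13, x_{14} = 37, x_{15} = 7, x_{16} = 19.
Since x_{16} = x_0 = 19, the sequence is periodic with period 16.
So x_{229} = x_{0 + ((229-0) mod 16)} = x_5 = 40.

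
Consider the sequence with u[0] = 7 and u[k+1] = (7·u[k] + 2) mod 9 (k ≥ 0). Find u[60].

u[0] = 7, u[1] = 6, u[2] = 8, u[3] = 4, u[4] = 3, u[5] = 5, u[6] = 1, u[7] = 0, u[8] = 2, u[9] = 7.
The sequence repeats with period 9.
So u[60] = u[0 + ((60-0) mod 9)] = u[6] = 1.

1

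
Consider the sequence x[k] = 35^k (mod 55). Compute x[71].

35

Computing terms: x[0] = 1; x[1] = 35; x[2] = 15; x[3] = 30; x[4] = 5; x[5] = 10; x[6] = 20; x[7] = 40; x[8] = 25; x[9] = 50; x[10] = 45; x[11] = 35.
Since x[11] = x[1] = 35, the sequence is eventually periodic: after a pre-period of length 1 it cycles with period 10.
For k ≥ 1, x[k] depends only on (k - 1) mod 10. (71 - 1) mod 10 = 0, so x[71] = x[1] = 35.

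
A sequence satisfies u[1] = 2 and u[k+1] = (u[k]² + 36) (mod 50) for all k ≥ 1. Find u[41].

u[1] = 2, u[2] = 40, u[3] = 36, u[4] = 32, u[5] = 10, u[6] = 36.
Since u[6] = u[3] = 36, the sequence is eventually periodic: after a pre-period of length 2 it cycles with period 3.
For k ≥ 3, u[k] depends only on (k - 3) mod 3. (41 - 3) mod 3 = 2, so u[41] = u[5] = 10.

10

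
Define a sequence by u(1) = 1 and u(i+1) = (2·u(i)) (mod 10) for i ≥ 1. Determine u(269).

6

We have u(1) = 1,  u(2) = 2,  u(3) = 4,  u(4) = 8,  u(5) = 6,  u(6) = 2.
Since u(6) = u(2) = 2, the sequence is eventually periodic: after a pre-period of length 1 it cycles with period 4.
For i ≥ 2, u(i) depends only on (i - 2) mod 4. (269 - 2) mod 4 = 3, so u(269) = u(5) = 6.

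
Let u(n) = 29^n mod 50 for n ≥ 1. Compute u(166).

21

Listing terms: u(1) = 29, u(2) = 41, u(3) = 39, u(4) = 31, u(5) = 49, u(6) = 21, u(7) = 9, u(8) = 11, u(9) = 19, u(10) = 1, u(11) = 29.
The sequence repeats with period 10.
(166 - 1) mod 10 = 5, so u(166) = u(6) = 21.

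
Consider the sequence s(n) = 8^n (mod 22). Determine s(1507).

2

We have s(1) = 8; s(2) = 20; s(3) = 6; s(4) = 4; s(5) = 10; s(6) = 14; s(7) = 2; s(8) = 16; s(9) = 18; s(10) = 12; s(11) = 8.
The sequence repeats with period 10.
(1507 - 1) mod 10 = 6, so s(1507) = s(7) = 2.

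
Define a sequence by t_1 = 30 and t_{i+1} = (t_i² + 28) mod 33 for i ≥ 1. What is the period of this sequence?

5

Listing terms: t_1 = 30; t_2 = 4; t_3 = 11; t_4 = 17; t_5 = 20; t_6 = 32; t_7 = 29; t_8 = 11.
Since t_8 = t_3 = 11, the sequence is eventually periodic: after a pre-period of length 2 it cycles with period 5.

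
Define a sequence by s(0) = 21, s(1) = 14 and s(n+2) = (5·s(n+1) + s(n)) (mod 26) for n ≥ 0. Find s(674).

13

We have s(0) = 21, s(1) = 14, s(2) = 13, s(3) = 1, s(4) = 18, s(5) = 13, s(6) = 5, s(7) = 12, s(8) = 13, s(9) = 25, s(10) = 8, s(11) = 13, s(12) = 21, s(13) = 14.
The sequence repeats with period 12.
So s(674) = s(0 + ((674-0) mod 12)) = s(2) = 13.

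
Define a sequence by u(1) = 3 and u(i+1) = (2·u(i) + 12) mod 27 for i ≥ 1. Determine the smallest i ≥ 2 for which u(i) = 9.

We have u(1) = 3, u(2) = 18, u(3) = 21, u(4) = 0, u(5) = 12, u(6) = 9, u(7) = 3.
Since u(7) = u(1) = 3, the sequence is periodic with period 6.
The value 9 first appears (with i ≥ 2) at u(6).

6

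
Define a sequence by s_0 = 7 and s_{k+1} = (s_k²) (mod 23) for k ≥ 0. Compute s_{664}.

Computing terms: s_0 = 7; s_1 = 3; s_2 = 9; s_3 = 12; s_4 = 6; s_5 = 13; s_6 = 8; s_7 = 18; s_8 = 2; s_9 = 4; s_{10} = 16; s_{11} = 3.
Since s_{11} = s_1 = 3, the sequence is eventually periodic: after a pre-period of length 1 it cycles with period 10.
For k ≥ 1, s_k depends only on (k - 1) mod 10. (664 - 1) mod 10 = 3, so s_{664} = s_4 = 6.

6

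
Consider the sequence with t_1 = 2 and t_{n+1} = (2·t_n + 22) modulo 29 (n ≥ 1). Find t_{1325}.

3

t_1 = 2, t_2 = 26, t_3 = 16, t_4 = 25, t_5 = 14, t_6 = 21, t_7 = 6, t_8 = 5, t_9 = 3, t_{10} = 28, t_{11} = 20, t_{12} = 4, t_{13} = 1, t_{14} = 24, t_{15} = 12, t_{16} = 17, t_{17} = 27, t_{18} = 18, t_{19} = 0, t_{20} = 22, t_{21} = 8, t_{22} = 9, t_{23} = 11, t_{24} = 15, t_{25} = 23, t_{26} = 10, t_{27} = 13, t_{28} = 19, t_{29} = 2.
Since t_{29} = t_1 = 2, the sequence is periodic with period 28.
So t_{1325} = t_{1 + ((1325-1) mod 28)} = t_9 = 3.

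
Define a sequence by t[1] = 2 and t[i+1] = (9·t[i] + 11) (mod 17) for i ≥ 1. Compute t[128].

16

t[1] = 2; t[2] = 12; t[3] = 0; t[4] = 11; t[5] = 8; t[6] = 15; t[7] = 10; t[8] = 16; t[9] = 2.
The sequence repeats with period 8.
(128 - 1) mod 8 = 7, so t[128] = t[8] = 16.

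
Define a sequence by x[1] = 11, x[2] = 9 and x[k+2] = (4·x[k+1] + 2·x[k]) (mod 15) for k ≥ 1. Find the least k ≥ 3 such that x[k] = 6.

5

Listing terms: x[1] = 11,  x[2] = 9,  x[3] = 13,  x[4] = 10,  x[5] = 6,  x[6] = 14,  x[7] = 8,  x[8] = 0,  x[9] = 1,  x[10] = 4,  x[11] = 3,  x[12] = 5,  x[13] = 11,  x[14] = 9.
Since (x[13], x[14]) = (x[1], x[2]) = (11, 9) (two consecutive terms determine the rest), the sequence is periodic with period 12.
The value 6 first appears (with k ≥ 3) at x[5].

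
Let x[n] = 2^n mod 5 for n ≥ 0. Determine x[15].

3

x[0] = 1,  x[1] = 2,  x[2] = 4,  x[3] = 3,  x[4] = 1.
Since x[4] = x[0] = 1, the sequence is periodic with period 4.
(15 - 0) mod 4 = 3, so x[15] = x[3] = 3.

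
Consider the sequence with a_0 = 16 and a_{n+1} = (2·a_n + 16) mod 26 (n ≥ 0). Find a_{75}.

a_0 = 16,  a_1 = 22,  a_2 = 8,  a_3 = 6,  a_4 = 2,  a_5 = 20,  a_6 = 4,  a_7 = 24,  a_8 = 12,  a_9 = 14,  a_{10} = 18,  a_{11} = 0,  a_{12} = 16.
Since a_{12} = a_0 = 16, the sequence is periodic with period 12.
(75 - 0) mod 12 = 3, so a_{75} = a_3 = 6.

6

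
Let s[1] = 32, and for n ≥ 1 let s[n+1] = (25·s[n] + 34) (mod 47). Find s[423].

Listing terms: s[1] = 32,  s[2] = 35,  s[3] = 16,  s[4] = 11,  s[5] = 27,  s[6] = 4,  s[7] = 40,  s[8] = 0,  s[9] = 34,  s[10] = 38,  s[11] = 44,  s[12] = 6,  s[13] = 43,  s[14] = 28,  s[15] = 29,  s[16] = 7,  s[17] = 21,  s[18] = 42,  s[19] = 3,  s[20] = 15,  s[21] = 33,  s[22] = 13,  s[23] = 30,  s[24] = 32.
The sequence repeats with period 23.
So s[423] = s[1 + ((423-1) mod 23)] = s[9] = 34.

34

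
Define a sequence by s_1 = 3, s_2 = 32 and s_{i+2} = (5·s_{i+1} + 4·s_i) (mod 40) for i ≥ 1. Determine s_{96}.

s_1 = 3, s_2 = 32, s_3 = 12, s_4 = 28, s_5 = 28, s_6 = 12, s_7 = 12, s_8 = 28.
Since (s_7, s_8) = (s_3, s_4) = (12, 28) (two consecutive terms determine the rest), the sequence is eventually periodic: after a pre-period of length 2 it cycles with period 4.
For i ≥ 3, s_i depends only on (i - 3) mod 4. (96 - 3) mod 4 = 1, so s_{96} = s_4 = 28.

28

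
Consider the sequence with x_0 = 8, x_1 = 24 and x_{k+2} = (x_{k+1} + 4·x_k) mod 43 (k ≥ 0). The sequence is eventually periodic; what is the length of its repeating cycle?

42

We have x_0 = 8, x_1 = 24, x_2 = 13, x_3 = 23, x_4 = 32, x_5 = 38, x_6 = 37, x_7 = 17, x_8 = 36, x_9 = 18, x_{10} = 33, x_{11} = 19, x_{12} = 22, x_{13} = 12, x_{14} = 14, x_{15} = 19, x_{16} = 32, x_{17} = 22, x_{18} = 21, x_{19} = 23, x_{20} = 21, x_{21} = 27, x_{22} = 25, x_{23} = 4, x_{24} = 18, x_{25} = 34, x_{26} = 20, x_{27} = 27, x_{28} = 21, x_{29} = 0, x_{30} = 41, x_{31} = 41, x_{32} = 33, x_{33} = 25, x_{34} = 28, x_{35} = 42, x_{36} = 25, x_{37} = 21, x_{38} = 35, x_{39} = 33, x_{40} = 1, x_{41} = 4, x_{42} = 8, x_{43} = 24.
The sequence repeats with period 42.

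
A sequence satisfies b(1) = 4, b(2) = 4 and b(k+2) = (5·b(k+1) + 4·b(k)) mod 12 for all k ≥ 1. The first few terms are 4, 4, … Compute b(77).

Computing terms: b(1) = 4; b(2) = 4; b(3) = 0; b(4) = 4; b(5) = 8; b(6) = 8; b(7) = 0; b(8) = 8; b(9) = 4; b(10) = 4.
Since (b(9), b(10)) = (b(1), b(2)) = (4, 4) (two consecutive terms determine the rest), the sequence is periodic with period 8.
(77 - 1) mod 8 = 4, so b(77) = b(5) = 8.

8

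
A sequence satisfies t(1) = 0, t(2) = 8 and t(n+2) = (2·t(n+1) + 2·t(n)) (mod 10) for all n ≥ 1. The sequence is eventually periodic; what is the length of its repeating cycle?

24

t(1) = 0, t(2) = 8, t(3) = 6, t(4) = 8, t(5) = 8, t(6) = 2, t(7) = 0, t(8) = 4, t(9) = 8, t(10) = 4, t(11) = 4, t(12) = 6, t(13) = 0, t(14) = 2, t(15) = 4, t(16) = 2, t(17) = 2, t(18) = 8, t(19) = 0, t(20) = 6, t(21) = 2, t(22) = 6, t(23) = 6, t(24) = 4, t(25) = 0, t(26) = 8.
The sequence repeats with period 24.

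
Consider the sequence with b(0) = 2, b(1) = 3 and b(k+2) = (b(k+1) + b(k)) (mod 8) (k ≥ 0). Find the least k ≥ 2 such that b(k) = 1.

8

Computing terms: b(0) = 2,  b(1) = 3,  b(2) = 5,  b(3) = 0,  b(4) = 5,  b(5) = 5,  b(6) = 2,  b(7) = 7,  b(8) = 1,  b(9) = 0,  b(10) = 1,  b(11) = 1,  b(12) = 2,  b(13) = 3.
Since (b(12), b(13)) = (b(0), b(1)) = (2, 3) (two consecutive terms determine the rest), the sequence is periodic with period 12.
The value 1 first appears (with k ≥ 2) at b(8).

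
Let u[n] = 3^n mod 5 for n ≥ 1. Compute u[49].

3

We have u[1] = 3, u[2] = 4, u[3] = 2, u[4] = 1, u[5] = 3.
Since u[5] = u[1] = 3, the sequence is periodic with period 4.
(49 - 1) mod 4 = 0, so u[49] = u[1] = 3.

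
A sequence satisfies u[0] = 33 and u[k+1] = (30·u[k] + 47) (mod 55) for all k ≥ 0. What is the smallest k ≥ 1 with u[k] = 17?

Listing terms: u[0] = 33,  u[1] = 47,  u[2] = 27,  u[3] = 32,  u[4] = 17,  u[5] = 7,  u[6] = 37,  u[7] = 2,  u[8] = 52,  u[9] = 12,  u[10] = 22,  u[11] = 47.
Since u[11] = u[1] = 47, the sequence is eventually periodic: after a pre-period of length 1 it cycles with period 10.
The value 17 first appears (with k ≥ 1) at u[4].

4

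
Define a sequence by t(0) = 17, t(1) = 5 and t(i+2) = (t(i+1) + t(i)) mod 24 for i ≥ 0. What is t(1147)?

9

Computing terms: t(0) = 17, t(1) = 5, t(2) = 22, t(3) = 3, t(4) = 1, t(5) = 4, t(6) = 5, t(7) = 9, t(8) = 14, t(9) = 23, t(10) = 13, t(11) = 12, t(12) = 1, t(13) = 13, t(14) = 14, t(15) = 3, t(16) = 17, t(17) = 20, t(18) = 13, t(19) = 9, t(20) = 22, t(21) = 7, t(22) = 5, t(23) = 12, t(24) = 17, t(25) = 5.
Since (t(24), t(25)) = (t(0), t(1)) = (17, 5) (two consecutive terms determine the rest), the sequence is periodic with period 24.
(1147 - 0) mod 24 = 19, so t(1147) = t(19) = 9.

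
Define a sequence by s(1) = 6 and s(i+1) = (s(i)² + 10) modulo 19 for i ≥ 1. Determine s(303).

Computing terms: s(1) = 6; s(2) = 8; s(3) = 17; s(4) = 14; s(5) = 16; s(6) = 0; s(7) = 10; s(8) = 15; s(9) = 7; s(10) = 2; s(11) = 14.
Since s(11) = s(4) = 14, the sequence is eventually periodic: after a pre-period of length 3 it cycles with period 7.
For i ≥ 4, s(i) depends only on (i - 4) mod 7. (303 - 4) mod 7 = 5, so s(303) = s(9) = 7.

7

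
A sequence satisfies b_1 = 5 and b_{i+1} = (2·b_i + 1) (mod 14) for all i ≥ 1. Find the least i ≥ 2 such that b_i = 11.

2

Computing terms: b_1 = 5,  b_2 = 11,  b_3 = 9,  b_4 = 5.
The sequence repeats with period 3.
The value 11 first appears (with i ≥ 2) at b_2.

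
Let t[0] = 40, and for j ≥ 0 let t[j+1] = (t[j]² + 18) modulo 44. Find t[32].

We have t[0] = 40, t[1] = 34, t[2] = 30, t[3] = 38, t[4] = 10, t[5] = 30.
Since t[5] = t[2] = 30, the sequence is eventually periodic: after a pre-period of length 2 it cycles with period 3.
For j ≥ 2, t[j] depends only on (j - 2) mod 3. (32 - 2) mod 3 = 0, so t[32] = t[2] = 30.

30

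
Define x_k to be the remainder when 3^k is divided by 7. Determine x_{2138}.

2

We have x_0 = 1,  x_1 = 3,  x_2 = 2,  x_3 = 6,  x_4 = 4,  x_5 = 5,  x_6 = 1.
The sequence repeats with period 6.
(2138 - 0) mod 6 = 2, so x_{2138} = x_2 = 2.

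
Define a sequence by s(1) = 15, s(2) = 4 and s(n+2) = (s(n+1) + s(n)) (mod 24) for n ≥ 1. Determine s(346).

We have s(1) = 15; s(2) = 4; s(3) = 19; s(4) = 23; s(5) = 18; s(6) = 17; s(7) = 11; s(8) = 4; s(9) = 15; s(10) = 19; s(11) = 10; s(12) = 5; s(13) = 15; s(14) = 20; s(15) = 11; s(16) = 7; s(17) = 18; s(18) = 1; s(19) = 19; s(20) = 20; s(21) = 15; s(22) = 11; s(23) = 2; s(24) = 13; s(25) = 15; s(26) = 4.
The sequence repeats with period 24.
So s(346) = s(1 + ((346-1) mod 24)) = s(10) = 19.

19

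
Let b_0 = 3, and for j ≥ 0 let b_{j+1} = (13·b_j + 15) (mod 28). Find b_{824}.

Computing terms: b_0 = 3; b_1 = 26; b_2 = 17; b_3 = 12; b_4 = 3.
Since b_4 = b_0 = 3, the sequence is periodic with period 4.
So b_{824} = b_{0 + ((824-0) mod 4)} = b_0 = 3.

3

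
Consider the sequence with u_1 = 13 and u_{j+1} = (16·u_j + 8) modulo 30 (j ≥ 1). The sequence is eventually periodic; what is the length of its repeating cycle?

15

Computing terms: u_1 = 13, u_2 = 6, u_3 = 14, u_4 = 22, u_5 = 0, u_6 = 8, u_7 = 16, u_8 = 24, u_9 = 2, u_{10} = 10, u_{11} = 18, u_{12} = 26, u_{13} = 4, u_{14} = 12, u_{15} = 20, u_{16} = 28, u_{17} = 6.
Since u_{17} = u_2 = 6, the sequence is eventually periodic: after a pre-period of length 1 it cycles with period 15.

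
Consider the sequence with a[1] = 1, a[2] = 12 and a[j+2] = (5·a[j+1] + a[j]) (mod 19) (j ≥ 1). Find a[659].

15

We have a[1] = 1; a[2] = 12; a[3] = 4; a[4] = 13; a[5] = 12; a[6] = 16; a[7] = 16; a[8] = 1; a[9] = 2; a[10] = 11; a[11] = 0; a[12] = 11; a[13] = 17; a[14] = 1; a[15] = 3; a[16] = 16; a[17] = 7; a[18] = 13; a[19] = 15; a[20] = 12; a[21] = 18; a[22] = 7; a[23] = 15; a[24] = 6; a[25] = 7; a[26] = 3; a[27] = 3; a[28] = 18; a[29] = 17; a[30] = 8; a[31] = 0; a[32] = 8; a[33] = 2; a[34] = 18; a[35] = 16; a[36] = 3; a[37] = 12; a[38] = 6; a[39] = 4; a[40] = 7; a[41] = 1; a[42] = 12.
The sequence repeats with period 40.
So a[659] = a[1 + ((659-1) mod 40)] = a[19] = 15.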